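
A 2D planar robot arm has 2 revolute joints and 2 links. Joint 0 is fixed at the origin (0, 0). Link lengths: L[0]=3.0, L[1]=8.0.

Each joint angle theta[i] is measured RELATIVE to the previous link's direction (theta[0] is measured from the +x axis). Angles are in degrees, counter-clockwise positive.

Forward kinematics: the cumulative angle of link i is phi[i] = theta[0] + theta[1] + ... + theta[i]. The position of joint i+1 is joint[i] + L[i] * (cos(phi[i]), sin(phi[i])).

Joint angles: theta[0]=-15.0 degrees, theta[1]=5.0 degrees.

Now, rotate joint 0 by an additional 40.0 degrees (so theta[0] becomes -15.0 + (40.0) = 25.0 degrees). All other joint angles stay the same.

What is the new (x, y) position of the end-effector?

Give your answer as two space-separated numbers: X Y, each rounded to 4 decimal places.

Answer: 9.6471 5.2679

Derivation:
joint[0] = (0.0000, 0.0000)  (base)
link 0: phi[0] = 25 = 25 deg
  cos(25 deg) = 0.9063, sin(25 deg) = 0.4226
  joint[1] = (0.0000, 0.0000) + 3 * (0.9063, 0.4226) = (0.0000 + 2.7189, 0.0000 + 1.2679) = (2.7189, 1.2679)
link 1: phi[1] = 25 + 5 = 30 deg
  cos(30 deg) = 0.8660, sin(30 deg) = 0.5000
  joint[2] = (2.7189, 1.2679) + 8 * (0.8660, 0.5000) = (2.7189 + 6.9282, 1.2679 + 4.0000) = (9.6471, 5.2679)
End effector: (9.6471, 5.2679)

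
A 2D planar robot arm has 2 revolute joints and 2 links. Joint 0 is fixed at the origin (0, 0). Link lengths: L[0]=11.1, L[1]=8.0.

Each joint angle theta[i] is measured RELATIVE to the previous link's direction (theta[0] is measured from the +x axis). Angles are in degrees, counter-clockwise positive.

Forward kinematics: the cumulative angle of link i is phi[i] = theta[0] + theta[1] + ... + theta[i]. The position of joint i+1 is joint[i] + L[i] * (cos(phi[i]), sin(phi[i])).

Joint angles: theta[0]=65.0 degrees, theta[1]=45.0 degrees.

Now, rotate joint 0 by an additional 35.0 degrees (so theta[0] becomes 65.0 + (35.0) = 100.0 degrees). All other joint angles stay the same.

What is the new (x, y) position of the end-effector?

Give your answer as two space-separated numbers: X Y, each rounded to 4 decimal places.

Answer: -8.4807 15.5200

Derivation:
joint[0] = (0.0000, 0.0000)  (base)
link 0: phi[0] = 100 = 100 deg
  cos(100 deg) = -0.1736, sin(100 deg) = 0.9848
  joint[1] = (0.0000, 0.0000) + 11.1 * (-0.1736, 0.9848) = (0.0000 + -1.9275, 0.0000 + 10.9314) = (-1.9275, 10.9314)
link 1: phi[1] = 100 + 45 = 145 deg
  cos(145 deg) = -0.8192, sin(145 deg) = 0.5736
  joint[2] = (-1.9275, 10.9314) + 8 * (-0.8192, 0.5736) = (-1.9275 + -6.5532, 10.9314 + 4.5886) = (-8.4807, 15.5200)
End effector: (-8.4807, 15.5200)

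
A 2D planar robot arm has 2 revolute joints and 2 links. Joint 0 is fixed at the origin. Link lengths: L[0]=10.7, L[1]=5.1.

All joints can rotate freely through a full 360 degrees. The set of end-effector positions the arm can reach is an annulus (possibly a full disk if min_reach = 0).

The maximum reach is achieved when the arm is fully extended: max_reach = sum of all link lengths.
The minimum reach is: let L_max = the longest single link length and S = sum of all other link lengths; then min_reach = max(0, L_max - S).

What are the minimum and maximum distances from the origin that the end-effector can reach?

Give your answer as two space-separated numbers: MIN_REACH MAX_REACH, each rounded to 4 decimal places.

Link lengths: [10.7, 5.1]
max_reach = 10.7 + 5.1 = 15.8
L_max = max([10.7, 5.1]) = 10.7
S (sum of others) = 15.8 - 10.7 = 5.1
min_reach = max(0, 10.7 - 5.1) = max(0, 5.6) = 5.6

Answer: 5.6000 15.8000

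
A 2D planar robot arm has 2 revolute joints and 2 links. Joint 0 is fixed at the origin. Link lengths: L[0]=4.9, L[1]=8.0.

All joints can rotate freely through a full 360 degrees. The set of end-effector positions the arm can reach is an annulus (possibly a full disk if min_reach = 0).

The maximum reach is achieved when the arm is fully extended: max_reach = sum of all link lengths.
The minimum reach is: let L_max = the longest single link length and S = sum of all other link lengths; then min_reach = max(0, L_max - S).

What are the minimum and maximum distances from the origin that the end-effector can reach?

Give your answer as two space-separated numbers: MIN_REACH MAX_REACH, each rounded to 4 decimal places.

Link lengths: [4.9, 8.0]
max_reach = 4.9 + 8 = 12.9
L_max = max([4.9, 8.0]) = 8
S (sum of others) = 12.9 - 8 = 4.9
min_reach = max(0, 8 - 4.9) = max(0, 3.1) = 3.1

Answer: 3.1000 12.9000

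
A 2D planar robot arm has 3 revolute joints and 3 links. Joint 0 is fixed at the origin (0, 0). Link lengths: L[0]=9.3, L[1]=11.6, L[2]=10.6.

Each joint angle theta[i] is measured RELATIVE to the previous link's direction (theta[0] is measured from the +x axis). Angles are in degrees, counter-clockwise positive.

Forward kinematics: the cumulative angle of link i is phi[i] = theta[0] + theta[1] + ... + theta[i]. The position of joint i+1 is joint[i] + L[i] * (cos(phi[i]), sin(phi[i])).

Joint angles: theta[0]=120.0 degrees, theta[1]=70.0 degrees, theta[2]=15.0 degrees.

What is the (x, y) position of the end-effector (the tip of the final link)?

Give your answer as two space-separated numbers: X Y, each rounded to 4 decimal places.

Answer: -25.6806 1.5600

Derivation:
joint[0] = (0.0000, 0.0000)  (base)
link 0: phi[0] = 120 = 120 deg
  cos(120 deg) = -0.5000, sin(120 deg) = 0.8660
  joint[1] = (0.0000, 0.0000) + 9.3 * (-0.5000, 0.8660) = (0.0000 + -4.6500, 0.0000 + 8.0540) = (-4.6500, 8.0540)
link 1: phi[1] = 120 + 70 = 190 deg
  cos(190 deg) = -0.9848, sin(190 deg) = -0.1736
  joint[2] = (-4.6500, 8.0540) + 11.6 * (-0.9848, -0.1736) = (-4.6500 + -11.4238, 8.0540 + -2.0143) = (-16.0738, 6.0397)
link 2: phi[2] = 120 + 70 + 15 = 205 deg
  cos(205 deg) = -0.9063, sin(205 deg) = -0.4226
  joint[3] = (-16.0738, 6.0397) + 10.6 * (-0.9063, -0.4226) = (-16.0738 + -9.6069, 6.0397 + -4.4798) = (-25.6806, 1.5600)
End effector: (-25.6806, 1.5600)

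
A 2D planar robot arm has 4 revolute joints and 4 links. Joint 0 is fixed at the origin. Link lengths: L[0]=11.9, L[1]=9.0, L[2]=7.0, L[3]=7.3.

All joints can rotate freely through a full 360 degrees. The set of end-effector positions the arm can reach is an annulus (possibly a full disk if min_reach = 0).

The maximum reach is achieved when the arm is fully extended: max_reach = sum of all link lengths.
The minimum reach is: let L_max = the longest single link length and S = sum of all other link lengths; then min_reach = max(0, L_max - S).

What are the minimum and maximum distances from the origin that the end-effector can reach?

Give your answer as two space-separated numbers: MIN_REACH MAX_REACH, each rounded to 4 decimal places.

Link lengths: [11.9, 9.0, 7.0, 7.3]
max_reach = 11.9 + 9 + 7 + 7.3 = 35.2
L_max = max([11.9, 9.0, 7.0, 7.3]) = 11.9
S (sum of others) = 35.2 - 11.9 = 23.3
min_reach = max(0, 11.9 - 23.3) = max(0, -11.4) = 0

Answer: 0.0000 35.2000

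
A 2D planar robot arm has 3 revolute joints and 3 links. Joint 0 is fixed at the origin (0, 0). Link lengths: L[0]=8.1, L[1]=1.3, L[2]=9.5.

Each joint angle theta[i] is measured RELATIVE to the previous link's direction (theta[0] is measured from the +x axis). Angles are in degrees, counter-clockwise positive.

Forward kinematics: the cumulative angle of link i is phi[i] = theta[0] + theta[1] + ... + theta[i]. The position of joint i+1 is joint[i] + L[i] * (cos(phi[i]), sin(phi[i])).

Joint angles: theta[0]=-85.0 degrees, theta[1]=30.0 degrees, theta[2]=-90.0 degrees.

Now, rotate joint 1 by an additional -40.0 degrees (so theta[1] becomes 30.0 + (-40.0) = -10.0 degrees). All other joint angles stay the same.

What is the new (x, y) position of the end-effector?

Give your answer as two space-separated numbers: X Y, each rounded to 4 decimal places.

Answer: -8.8712 -8.5363

Derivation:
joint[0] = (0.0000, 0.0000)  (base)
link 0: phi[0] = -85 = -85 deg
  cos(-85 deg) = 0.0872, sin(-85 deg) = -0.9962
  joint[1] = (0.0000, 0.0000) + 8.1 * (0.0872, -0.9962) = (0.0000 + 0.7060, 0.0000 + -8.0692) = (0.7060, -8.0692)
link 1: phi[1] = -85 + -10 = -95 deg
  cos(-95 deg) = -0.0872, sin(-95 deg) = -0.9962
  joint[2] = (0.7060, -8.0692) + 1.3 * (-0.0872, -0.9962) = (0.7060 + -0.1133, -8.0692 + -1.2951) = (0.5927, -9.3642)
link 2: phi[2] = -85 + -10 + -90 = -185 deg
  cos(-185 deg) = -0.9962, sin(-185 deg) = 0.0872
  joint[3] = (0.5927, -9.3642) + 9.5 * (-0.9962, 0.0872) = (0.5927 + -9.4638, -9.3642 + 0.8280) = (-8.8712, -8.5363)
End effector: (-8.8712, -8.5363)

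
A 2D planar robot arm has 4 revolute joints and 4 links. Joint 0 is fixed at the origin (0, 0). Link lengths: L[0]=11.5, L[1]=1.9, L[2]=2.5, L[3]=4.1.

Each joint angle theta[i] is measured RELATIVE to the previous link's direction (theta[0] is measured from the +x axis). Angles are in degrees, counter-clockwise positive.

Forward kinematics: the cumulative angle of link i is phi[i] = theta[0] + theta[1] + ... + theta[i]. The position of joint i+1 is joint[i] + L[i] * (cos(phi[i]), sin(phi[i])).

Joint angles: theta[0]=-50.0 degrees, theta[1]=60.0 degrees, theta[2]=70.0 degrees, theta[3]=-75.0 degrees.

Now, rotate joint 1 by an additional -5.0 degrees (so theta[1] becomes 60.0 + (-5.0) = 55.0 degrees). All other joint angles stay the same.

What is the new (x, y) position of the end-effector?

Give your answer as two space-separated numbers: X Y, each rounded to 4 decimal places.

joint[0] = (0.0000, 0.0000)  (base)
link 0: phi[0] = -50 = -50 deg
  cos(-50 deg) = 0.6428, sin(-50 deg) = -0.7660
  joint[1] = (0.0000, 0.0000) + 11.5 * (0.6428, -0.7660) = (0.0000 + 7.3921, 0.0000 + -8.8095) = (7.3921, -8.8095)
link 1: phi[1] = -50 + 55 = 5 deg
  cos(5 deg) = 0.9962, sin(5 deg) = 0.0872
  joint[2] = (7.3921, -8.8095) + 1.9 * (0.9962, 0.0872) = (7.3921 + 1.8928, -8.8095 + 0.1656) = (9.2848, -8.6439)
link 2: phi[2] = -50 + 55 + 70 = 75 deg
  cos(75 deg) = 0.2588, sin(75 deg) = 0.9659
  joint[3] = (9.2848, -8.6439) + 2.5 * (0.2588, 0.9659) = (9.2848 + 0.6470, -8.6439 + 2.4148) = (9.9319, -6.2291)
link 3: phi[3] = -50 + 55 + 70 + -75 = 0 deg
  cos(0 deg) = 1.0000, sin(0 deg) = 0.0000
  joint[4] = (9.9319, -6.2291) + 4.1 * (1.0000, 0.0000) = (9.9319 + 4.1000, -6.2291 + 0.0000) = (14.0319, -6.2291)
End effector: (14.0319, -6.2291)

Answer: 14.0319 -6.2291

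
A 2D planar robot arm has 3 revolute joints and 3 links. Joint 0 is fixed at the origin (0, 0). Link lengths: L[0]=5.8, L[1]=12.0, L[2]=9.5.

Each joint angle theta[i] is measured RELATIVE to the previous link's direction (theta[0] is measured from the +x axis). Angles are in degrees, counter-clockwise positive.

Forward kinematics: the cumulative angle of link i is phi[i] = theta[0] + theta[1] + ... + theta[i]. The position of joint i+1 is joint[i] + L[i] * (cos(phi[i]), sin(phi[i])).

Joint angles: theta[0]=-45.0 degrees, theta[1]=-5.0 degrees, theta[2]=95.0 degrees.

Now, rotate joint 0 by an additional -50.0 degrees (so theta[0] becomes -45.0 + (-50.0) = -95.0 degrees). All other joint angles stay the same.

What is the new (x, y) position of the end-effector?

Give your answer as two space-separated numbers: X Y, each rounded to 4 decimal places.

joint[0] = (0.0000, 0.0000)  (base)
link 0: phi[0] = -95 = -95 deg
  cos(-95 deg) = -0.0872, sin(-95 deg) = -0.9962
  joint[1] = (0.0000, 0.0000) + 5.8 * (-0.0872, -0.9962) = (0.0000 + -0.5055, 0.0000 + -5.7779) = (-0.5055, -5.7779)
link 1: phi[1] = -95 + -5 = -100 deg
  cos(-100 deg) = -0.1736, sin(-100 deg) = -0.9848
  joint[2] = (-0.5055, -5.7779) + 12 * (-0.1736, -0.9848) = (-0.5055 + -2.0838, -5.7779 + -11.8177) = (-2.5893, -17.5956)
link 2: phi[2] = -95 + -5 + 95 = -5 deg
  cos(-5 deg) = 0.9962, sin(-5 deg) = -0.0872
  joint[3] = (-2.5893, -17.5956) + 9.5 * (0.9962, -0.0872) = (-2.5893 + 9.4638, -17.5956 + -0.8280) = (6.8746, -18.4236)
End effector: (6.8746, -18.4236)

Answer: 6.8746 -18.4236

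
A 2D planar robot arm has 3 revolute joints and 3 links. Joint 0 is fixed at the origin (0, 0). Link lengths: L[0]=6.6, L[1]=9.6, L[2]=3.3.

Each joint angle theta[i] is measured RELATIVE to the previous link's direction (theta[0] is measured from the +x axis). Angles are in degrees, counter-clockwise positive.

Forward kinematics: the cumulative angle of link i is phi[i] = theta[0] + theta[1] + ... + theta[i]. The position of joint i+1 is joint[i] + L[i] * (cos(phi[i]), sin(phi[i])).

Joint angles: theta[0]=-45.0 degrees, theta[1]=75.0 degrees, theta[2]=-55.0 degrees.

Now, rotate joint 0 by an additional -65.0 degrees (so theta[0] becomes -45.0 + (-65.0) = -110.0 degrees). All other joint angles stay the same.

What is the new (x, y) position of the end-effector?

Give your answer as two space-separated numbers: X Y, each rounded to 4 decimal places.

joint[0] = (0.0000, 0.0000)  (base)
link 0: phi[0] = -110 = -110 deg
  cos(-110 deg) = -0.3420, sin(-110 deg) = -0.9397
  joint[1] = (0.0000, 0.0000) + 6.6 * (-0.3420, -0.9397) = (0.0000 + -2.2573, 0.0000 + -6.2020) = (-2.2573, -6.2020)
link 1: phi[1] = -110 + 75 = -35 deg
  cos(-35 deg) = 0.8192, sin(-35 deg) = -0.5736
  joint[2] = (-2.2573, -6.2020) + 9.6 * (0.8192, -0.5736) = (-2.2573 + 7.8639, -6.2020 + -5.5063) = (5.6065, -11.7083)
link 2: phi[2] = -110 + 75 + -55 = -90 deg
  cos(-90 deg) = 0.0000, sin(-90 deg) = -1.0000
  joint[3] = (5.6065, -11.7083) + 3.3 * (0.0000, -1.0000) = (5.6065 + 0.0000, -11.7083 + -3.3000) = (5.6065, -15.0083)
End effector: (5.6065, -15.0083)

Answer: 5.6065 -15.0083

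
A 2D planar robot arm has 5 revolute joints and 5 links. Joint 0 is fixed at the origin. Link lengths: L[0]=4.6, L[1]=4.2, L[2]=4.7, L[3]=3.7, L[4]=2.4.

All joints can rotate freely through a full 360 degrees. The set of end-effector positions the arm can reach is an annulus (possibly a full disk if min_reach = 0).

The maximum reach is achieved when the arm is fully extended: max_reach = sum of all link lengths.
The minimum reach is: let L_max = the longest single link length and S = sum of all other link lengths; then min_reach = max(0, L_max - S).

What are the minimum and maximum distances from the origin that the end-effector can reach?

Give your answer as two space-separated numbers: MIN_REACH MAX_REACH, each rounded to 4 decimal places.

Answer: 0.0000 19.6000

Derivation:
Link lengths: [4.6, 4.2, 4.7, 3.7, 2.4]
max_reach = 4.6 + 4.2 + 4.7 + 3.7 + 2.4 = 19.6
L_max = max([4.6, 4.2, 4.7, 3.7, 2.4]) = 4.7
S (sum of others) = 19.6 - 4.7 = 14.9
min_reach = max(0, 4.7 - 14.9) = max(0, -10.2) = 0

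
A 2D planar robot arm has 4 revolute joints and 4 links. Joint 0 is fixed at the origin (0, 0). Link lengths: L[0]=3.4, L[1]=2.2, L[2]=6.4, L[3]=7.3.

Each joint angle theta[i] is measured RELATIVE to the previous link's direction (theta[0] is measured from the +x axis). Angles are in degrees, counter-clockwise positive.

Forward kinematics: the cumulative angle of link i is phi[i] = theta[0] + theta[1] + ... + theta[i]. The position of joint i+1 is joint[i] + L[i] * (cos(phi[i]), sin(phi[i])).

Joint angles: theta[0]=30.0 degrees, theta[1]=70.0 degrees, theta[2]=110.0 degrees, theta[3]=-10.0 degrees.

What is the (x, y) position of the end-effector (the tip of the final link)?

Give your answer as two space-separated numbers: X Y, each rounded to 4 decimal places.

Answer: -9.8399 -1.8302

Derivation:
joint[0] = (0.0000, 0.0000)  (base)
link 0: phi[0] = 30 = 30 deg
  cos(30 deg) = 0.8660, sin(30 deg) = 0.5000
  joint[1] = (0.0000, 0.0000) + 3.4 * (0.8660, 0.5000) = (0.0000 + 2.9445, 0.0000 + 1.7000) = (2.9445, 1.7000)
link 1: phi[1] = 30 + 70 = 100 deg
  cos(100 deg) = -0.1736, sin(100 deg) = 0.9848
  joint[2] = (2.9445, 1.7000) + 2.2 * (-0.1736, 0.9848) = (2.9445 + -0.3820, 1.7000 + 2.1666) = (2.5625, 3.8666)
link 2: phi[2] = 30 + 70 + 110 = 210 deg
  cos(210 deg) = -0.8660, sin(210 deg) = -0.5000
  joint[3] = (2.5625, 3.8666) + 6.4 * (-0.8660, -0.5000) = (2.5625 + -5.5426, 3.8666 + -3.2000) = (-2.9801, 0.6666)
link 3: phi[3] = 30 + 70 + 110 + -10 = 200 deg
  cos(200 deg) = -0.9397, sin(200 deg) = -0.3420
  joint[4] = (-2.9801, 0.6666) + 7.3 * (-0.9397, -0.3420) = (-2.9801 + -6.8598, 0.6666 + -2.4967) = (-9.8399, -1.8302)
End effector: (-9.8399, -1.8302)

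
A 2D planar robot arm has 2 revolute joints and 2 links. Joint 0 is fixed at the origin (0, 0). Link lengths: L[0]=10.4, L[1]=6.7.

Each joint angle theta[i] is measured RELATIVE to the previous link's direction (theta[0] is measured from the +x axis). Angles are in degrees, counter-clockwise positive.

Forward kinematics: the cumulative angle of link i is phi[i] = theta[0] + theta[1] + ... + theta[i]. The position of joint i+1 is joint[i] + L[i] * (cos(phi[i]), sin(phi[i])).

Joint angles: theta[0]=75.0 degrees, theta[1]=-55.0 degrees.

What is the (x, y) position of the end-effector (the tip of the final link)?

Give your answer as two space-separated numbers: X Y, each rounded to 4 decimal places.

joint[0] = (0.0000, 0.0000)  (base)
link 0: phi[0] = 75 = 75 deg
  cos(75 deg) = 0.2588, sin(75 deg) = 0.9659
  joint[1] = (0.0000, 0.0000) + 10.4 * (0.2588, 0.9659) = (0.0000 + 2.6917, 0.0000 + 10.0456) = (2.6917, 10.0456)
link 1: phi[1] = 75 + -55 = 20 deg
  cos(20 deg) = 0.9397, sin(20 deg) = 0.3420
  joint[2] = (2.6917, 10.0456) + 6.7 * (0.9397, 0.3420) = (2.6917 + 6.2959, 10.0456 + 2.2915) = (8.9877, 12.3372)
End effector: (8.9877, 12.3372)

Answer: 8.9877 12.3372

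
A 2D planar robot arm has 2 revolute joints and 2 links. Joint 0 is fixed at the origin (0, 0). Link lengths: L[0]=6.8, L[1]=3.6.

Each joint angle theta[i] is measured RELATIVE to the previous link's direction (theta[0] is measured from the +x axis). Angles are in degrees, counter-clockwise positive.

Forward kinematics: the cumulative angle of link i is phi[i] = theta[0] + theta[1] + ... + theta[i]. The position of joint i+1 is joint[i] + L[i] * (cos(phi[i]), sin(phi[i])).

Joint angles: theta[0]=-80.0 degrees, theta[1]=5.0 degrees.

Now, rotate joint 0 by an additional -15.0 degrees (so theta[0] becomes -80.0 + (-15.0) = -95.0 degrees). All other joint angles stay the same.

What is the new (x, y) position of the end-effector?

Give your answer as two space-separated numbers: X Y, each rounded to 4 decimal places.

joint[0] = (0.0000, 0.0000)  (base)
link 0: phi[0] = -95 = -95 deg
  cos(-95 deg) = -0.0872, sin(-95 deg) = -0.9962
  joint[1] = (0.0000, 0.0000) + 6.8 * (-0.0872, -0.9962) = (0.0000 + -0.5927, 0.0000 + -6.7741) = (-0.5927, -6.7741)
link 1: phi[1] = -95 + 5 = -90 deg
  cos(-90 deg) = 0.0000, sin(-90 deg) = -1.0000
  joint[2] = (-0.5927, -6.7741) + 3.6 * (0.0000, -1.0000) = (-0.5927 + 0.0000, -6.7741 + -3.6000) = (-0.5927, -10.3741)
End effector: (-0.5927, -10.3741)

Answer: -0.5927 -10.3741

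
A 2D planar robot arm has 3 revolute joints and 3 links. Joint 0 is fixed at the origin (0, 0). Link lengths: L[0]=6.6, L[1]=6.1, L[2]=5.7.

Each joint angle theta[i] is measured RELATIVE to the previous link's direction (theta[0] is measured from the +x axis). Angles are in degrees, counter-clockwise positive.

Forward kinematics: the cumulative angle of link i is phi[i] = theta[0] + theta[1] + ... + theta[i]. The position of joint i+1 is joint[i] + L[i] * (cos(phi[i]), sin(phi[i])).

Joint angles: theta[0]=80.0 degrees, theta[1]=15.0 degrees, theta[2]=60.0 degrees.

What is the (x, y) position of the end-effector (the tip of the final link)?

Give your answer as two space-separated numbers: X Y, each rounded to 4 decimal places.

joint[0] = (0.0000, 0.0000)  (base)
link 0: phi[0] = 80 = 80 deg
  cos(80 deg) = 0.1736, sin(80 deg) = 0.9848
  joint[1] = (0.0000, 0.0000) + 6.6 * (0.1736, 0.9848) = (0.0000 + 1.1461, 0.0000 + 6.4997) = (1.1461, 6.4997)
link 1: phi[1] = 80 + 15 = 95 deg
  cos(95 deg) = -0.0872, sin(95 deg) = 0.9962
  joint[2] = (1.1461, 6.4997) + 6.1 * (-0.0872, 0.9962) = (1.1461 + -0.5317, 6.4997 + 6.0768) = (0.6144, 12.5765)
link 2: phi[2] = 80 + 15 + 60 = 155 deg
  cos(155 deg) = -0.9063, sin(155 deg) = 0.4226
  joint[3] = (0.6144, 12.5765) + 5.7 * (-0.9063, 0.4226) = (0.6144 + -5.1660, 12.5765 + 2.4089) = (-4.5515, 14.9854)
End effector: (-4.5515, 14.9854)

Answer: -4.5515 14.9854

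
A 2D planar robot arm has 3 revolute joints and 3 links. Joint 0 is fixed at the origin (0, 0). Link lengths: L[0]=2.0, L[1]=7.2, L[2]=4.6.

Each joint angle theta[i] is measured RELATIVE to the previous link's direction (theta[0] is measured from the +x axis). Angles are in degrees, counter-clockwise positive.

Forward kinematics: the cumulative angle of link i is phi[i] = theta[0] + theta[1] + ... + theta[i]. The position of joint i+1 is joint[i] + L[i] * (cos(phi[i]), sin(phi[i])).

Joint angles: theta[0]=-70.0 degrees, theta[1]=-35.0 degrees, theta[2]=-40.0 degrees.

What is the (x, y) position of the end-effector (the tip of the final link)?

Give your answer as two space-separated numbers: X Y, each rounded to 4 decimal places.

Answer: -4.9476 -11.4725

Derivation:
joint[0] = (0.0000, 0.0000)  (base)
link 0: phi[0] = -70 = -70 deg
  cos(-70 deg) = 0.3420, sin(-70 deg) = -0.9397
  joint[1] = (0.0000, 0.0000) + 2 * (0.3420, -0.9397) = (0.0000 + 0.6840, 0.0000 + -1.8794) = (0.6840, -1.8794)
link 1: phi[1] = -70 + -35 = -105 deg
  cos(-105 deg) = -0.2588, sin(-105 deg) = -0.9659
  joint[2] = (0.6840, -1.8794) + 7.2 * (-0.2588, -0.9659) = (0.6840 + -1.8635, -1.8794 + -6.9547) = (-1.1795, -8.8341)
link 2: phi[2] = -70 + -35 + -40 = -145 deg
  cos(-145 deg) = -0.8192, sin(-145 deg) = -0.5736
  joint[3] = (-1.1795, -8.8341) + 4.6 * (-0.8192, -0.5736) = (-1.1795 + -3.7681, -8.8341 + -2.6385) = (-4.9476, -11.4725)
End effector: (-4.9476, -11.4725)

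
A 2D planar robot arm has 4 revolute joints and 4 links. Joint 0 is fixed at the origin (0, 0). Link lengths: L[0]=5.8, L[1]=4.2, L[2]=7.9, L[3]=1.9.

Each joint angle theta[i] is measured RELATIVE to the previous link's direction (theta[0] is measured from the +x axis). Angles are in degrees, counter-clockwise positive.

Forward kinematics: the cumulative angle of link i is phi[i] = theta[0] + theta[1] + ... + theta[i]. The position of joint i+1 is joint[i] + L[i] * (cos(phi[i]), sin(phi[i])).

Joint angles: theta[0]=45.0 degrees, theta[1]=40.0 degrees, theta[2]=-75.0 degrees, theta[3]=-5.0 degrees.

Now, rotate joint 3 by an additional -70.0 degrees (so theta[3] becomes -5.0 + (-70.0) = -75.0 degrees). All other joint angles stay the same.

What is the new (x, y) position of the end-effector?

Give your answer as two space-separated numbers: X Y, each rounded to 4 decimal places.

joint[0] = (0.0000, 0.0000)  (base)
link 0: phi[0] = 45 = 45 deg
  cos(45 deg) = 0.7071, sin(45 deg) = 0.7071
  joint[1] = (0.0000, 0.0000) + 5.8 * (0.7071, 0.7071) = (0.0000 + 4.1012, 0.0000 + 4.1012) = (4.1012, 4.1012)
link 1: phi[1] = 45 + 40 = 85 deg
  cos(85 deg) = 0.0872, sin(85 deg) = 0.9962
  joint[2] = (4.1012, 4.1012) + 4.2 * (0.0872, 0.9962) = (4.1012 + 0.3661, 4.1012 + 4.1840) = (4.4673, 8.2852)
link 2: phi[2] = 45 + 40 + -75 = 10 deg
  cos(10 deg) = 0.9848, sin(10 deg) = 0.1736
  joint[3] = (4.4673, 8.2852) + 7.9 * (0.9848, 0.1736) = (4.4673 + 7.7800, 8.2852 + 1.3718) = (12.2473, 9.6571)
link 3: phi[3] = 45 + 40 + -75 + -75 = -65 deg
  cos(-65 deg) = 0.4226, sin(-65 deg) = -0.9063
  joint[4] = (12.2473, 9.6571) + 1.9 * (0.4226, -0.9063) = (12.2473 + 0.8030, 9.6571 + -1.7220) = (13.0502, 7.9351)
End effector: (13.0502, 7.9351)

Answer: 13.0502 7.9351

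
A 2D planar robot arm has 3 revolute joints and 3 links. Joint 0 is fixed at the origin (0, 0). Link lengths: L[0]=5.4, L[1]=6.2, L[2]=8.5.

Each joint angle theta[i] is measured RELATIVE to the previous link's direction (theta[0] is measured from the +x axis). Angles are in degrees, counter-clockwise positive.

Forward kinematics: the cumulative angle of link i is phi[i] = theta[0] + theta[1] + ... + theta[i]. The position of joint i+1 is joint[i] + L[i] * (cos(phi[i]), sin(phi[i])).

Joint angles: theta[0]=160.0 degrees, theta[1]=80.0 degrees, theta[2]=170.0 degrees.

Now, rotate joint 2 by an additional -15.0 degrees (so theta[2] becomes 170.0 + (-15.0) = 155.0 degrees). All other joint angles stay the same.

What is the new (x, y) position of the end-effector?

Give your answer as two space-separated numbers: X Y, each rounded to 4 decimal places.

joint[0] = (0.0000, 0.0000)  (base)
link 0: phi[0] = 160 = 160 deg
  cos(160 deg) = -0.9397, sin(160 deg) = 0.3420
  joint[1] = (0.0000, 0.0000) + 5.4 * (-0.9397, 0.3420) = (0.0000 + -5.0743, 0.0000 + 1.8469) = (-5.0743, 1.8469)
link 1: phi[1] = 160 + 80 = 240 deg
  cos(240 deg) = -0.5000, sin(240 deg) = -0.8660
  joint[2] = (-5.0743, 1.8469) + 6.2 * (-0.5000, -0.8660) = (-5.0743 + -3.1000, 1.8469 + -5.3694) = (-8.1743, -3.5224)
link 2: phi[2] = 160 + 80 + 155 = 395 deg
  cos(395 deg) = 0.8192, sin(395 deg) = 0.5736
  joint[3] = (-8.1743, -3.5224) + 8.5 * (0.8192, 0.5736) = (-8.1743 + 6.9628, -3.5224 + 4.8754) = (-1.2115, 1.3530)
End effector: (-1.2115, 1.3530)

Answer: -1.2115 1.3530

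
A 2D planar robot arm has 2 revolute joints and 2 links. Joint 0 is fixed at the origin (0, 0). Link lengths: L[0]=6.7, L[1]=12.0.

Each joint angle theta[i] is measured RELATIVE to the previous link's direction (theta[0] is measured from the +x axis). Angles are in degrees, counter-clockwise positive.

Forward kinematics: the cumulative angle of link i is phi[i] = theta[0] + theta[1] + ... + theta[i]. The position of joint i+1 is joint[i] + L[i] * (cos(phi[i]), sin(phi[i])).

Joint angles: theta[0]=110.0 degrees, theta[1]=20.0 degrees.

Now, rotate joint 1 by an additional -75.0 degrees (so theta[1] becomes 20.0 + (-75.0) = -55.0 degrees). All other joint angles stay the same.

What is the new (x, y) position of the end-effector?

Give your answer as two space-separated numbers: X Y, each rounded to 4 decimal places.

joint[0] = (0.0000, 0.0000)  (base)
link 0: phi[0] = 110 = 110 deg
  cos(110 deg) = -0.3420, sin(110 deg) = 0.9397
  joint[1] = (0.0000, 0.0000) + 6.7 * (-0.3420, 0.9397) = (0.0000 + -2.2915, 0.0000 + 6.2959) = (-2.2915, 6.2959)
link 1: phi[1] = 110 + -55 = 55 deg
  cos(55 deg) = 0.5736, sin(55 deg) = 0.8192
  joint[2] = (-2.2915, 6.2959) + 12 * (0.5736, 0.8192) = (-2.2915 + 6.8829, 6.2959 + 9.8298) = (4.5914, 16.1258)
End effector: (4.5914, 16.1258)

Answer: 4.5914 16.1258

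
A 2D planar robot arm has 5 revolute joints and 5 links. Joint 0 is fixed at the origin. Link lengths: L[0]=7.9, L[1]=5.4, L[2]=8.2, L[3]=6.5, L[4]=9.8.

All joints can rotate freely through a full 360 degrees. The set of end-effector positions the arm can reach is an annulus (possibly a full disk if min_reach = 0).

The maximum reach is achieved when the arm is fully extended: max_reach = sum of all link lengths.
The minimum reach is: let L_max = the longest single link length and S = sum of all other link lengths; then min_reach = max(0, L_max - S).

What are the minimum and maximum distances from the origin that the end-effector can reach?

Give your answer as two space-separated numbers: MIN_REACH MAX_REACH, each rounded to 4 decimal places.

Answer: 0.0000 37.8000

Derivation:
Link lengths: [7.9, 5.4, 8.2, 6.5, 9.8]
max_reach = 7.9 + 5.4 + 8.2 + 6.5 + 9.8 = 37.8
L_max = max([7.9, 5.4, 8.2, 6.5, 9.8]) = 9.8
S (sum of others) = 37.8 - 9.8 = 28
min_reach = max(0, 9.8 - 28) = max(0, -18.2) = 0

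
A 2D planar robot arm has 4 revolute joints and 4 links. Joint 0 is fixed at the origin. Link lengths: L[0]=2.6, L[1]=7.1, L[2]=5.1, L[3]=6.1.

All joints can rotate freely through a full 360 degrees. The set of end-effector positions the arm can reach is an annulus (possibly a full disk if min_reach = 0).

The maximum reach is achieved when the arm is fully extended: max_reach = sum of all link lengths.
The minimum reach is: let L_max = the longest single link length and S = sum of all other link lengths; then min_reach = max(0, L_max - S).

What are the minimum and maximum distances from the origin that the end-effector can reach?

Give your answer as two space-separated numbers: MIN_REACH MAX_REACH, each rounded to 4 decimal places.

Answer: 0.0000 20.9000

Derivation:
Link lengths: [2.6, 7.1, 5.1, 6.1]
max_reach = 2.6 + 7.1 + 5.1 + 6.1 = 20.9
L_max = max([2.6, 7.1, 5.1, 6.1]) = 7.1
S (sum of others) = 20.9 - 7.1 = 13.8
min_reach = max(0, 7.1 - 13.8) = max(0, -6.7) = 0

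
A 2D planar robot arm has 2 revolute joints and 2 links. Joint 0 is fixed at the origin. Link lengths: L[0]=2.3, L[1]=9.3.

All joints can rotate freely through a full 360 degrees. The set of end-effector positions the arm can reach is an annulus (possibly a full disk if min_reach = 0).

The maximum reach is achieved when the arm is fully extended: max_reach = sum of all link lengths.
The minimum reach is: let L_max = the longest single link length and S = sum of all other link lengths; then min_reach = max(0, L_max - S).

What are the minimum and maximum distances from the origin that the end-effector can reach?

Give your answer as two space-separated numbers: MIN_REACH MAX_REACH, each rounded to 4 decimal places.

Link lengths: [2.3, 9.3]
max_reach = 2.3 + 9.3 = 11.6
L_max = max([2.3, 9.3]) = 9.3
S (sum of others) = 11.6 - 9.3 = 2.3
min_reach = max(0, 9.3 - 2.3) = max(0, 7) = 7

Answer: 7.0000 11.6000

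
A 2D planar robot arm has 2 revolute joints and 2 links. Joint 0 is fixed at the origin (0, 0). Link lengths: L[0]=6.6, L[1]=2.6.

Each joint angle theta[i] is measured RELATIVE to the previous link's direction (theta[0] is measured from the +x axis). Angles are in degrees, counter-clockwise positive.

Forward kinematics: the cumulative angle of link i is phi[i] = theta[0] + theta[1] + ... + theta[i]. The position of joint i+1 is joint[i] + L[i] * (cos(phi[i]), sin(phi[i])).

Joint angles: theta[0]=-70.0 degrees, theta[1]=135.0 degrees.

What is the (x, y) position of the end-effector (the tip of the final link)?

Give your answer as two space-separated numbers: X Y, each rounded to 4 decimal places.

Answer: 3.3561 -3.8456

Derivation:
joint[0] = (0.0000, 0.0000)  (base)
link 0: phi[0] = -70 = -70 deg
  cos(-70 deg) = 0.3420, sin(-70 deg) = -0.9397
  joint[1] = (0.0000, 0.0000) + 6.6 * (0.3420, -0.9397) = (0.0000 + 2.2573, 0.0000 + -6.2020) = (2.2573, -6.2020)
link 1: phi[1] = -70 + 135 = 65 deg
  cos(65 deg) = 0.4226, sin(65 deg) = 0.9063
  joint[2] = (2.2573, -6.2020) + 2.6 * (0.4226, 0.9063) = (2.2573 + 1.0988, -6.2020 + 2.3564) = (3.3561, -3.8456)
End effector: (3.3561, -3.8456)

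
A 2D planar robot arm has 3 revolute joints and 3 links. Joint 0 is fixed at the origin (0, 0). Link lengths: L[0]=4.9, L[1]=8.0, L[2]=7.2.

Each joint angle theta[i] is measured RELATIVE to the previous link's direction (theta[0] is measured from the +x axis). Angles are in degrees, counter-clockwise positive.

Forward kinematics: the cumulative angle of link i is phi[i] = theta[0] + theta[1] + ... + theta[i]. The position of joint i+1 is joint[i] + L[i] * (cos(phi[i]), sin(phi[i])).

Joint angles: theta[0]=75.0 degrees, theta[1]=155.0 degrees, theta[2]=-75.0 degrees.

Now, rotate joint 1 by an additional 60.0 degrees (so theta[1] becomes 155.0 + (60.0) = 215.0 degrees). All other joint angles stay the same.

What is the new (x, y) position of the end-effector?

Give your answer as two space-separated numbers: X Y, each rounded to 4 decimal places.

Answer: -1.8935 -6.9143

Derivation:
joint[0] = (0.0000, 0.0000)  (base)
link 0: phi[0] = 75 = 75 deg
  cos(75 deg) = 0.2588, sin(75 deg) = 0.9659
  joint[1] = (0.0000, 0.0000) + 4.9 * (0.2588, 0.9659) = (0.0000 + 1.2682, 0.0000 + 4.7330) = (1.2682, 4.7330)
link 1: phi[1] = 75 + 215 = 290 deg
  cos(290 deg) = 0.3420, sin(290 deg) = -0.9397
  joint[2] = (1.2682, 4.7330) + 8 * (0.3420, -0.9397) = (1.2682 + 2.7362, 4.7330 + -7.5175) = (4.0044, -2.7845)
link 2: phi[2] = 75 + 215 + -75 = 215 deg
  cos(215 deg) = -0.8192, sin(215 deg) = -0.5736
  joint[3] = (4.0044, -2.7845) + 7.2 * (-0.8192, -0.5736) = (4.0044 + -5.8979, -2.7845 + -4.1298) = (-1.8935, -6.9143)
End effector: (-1.8935, -6.9143)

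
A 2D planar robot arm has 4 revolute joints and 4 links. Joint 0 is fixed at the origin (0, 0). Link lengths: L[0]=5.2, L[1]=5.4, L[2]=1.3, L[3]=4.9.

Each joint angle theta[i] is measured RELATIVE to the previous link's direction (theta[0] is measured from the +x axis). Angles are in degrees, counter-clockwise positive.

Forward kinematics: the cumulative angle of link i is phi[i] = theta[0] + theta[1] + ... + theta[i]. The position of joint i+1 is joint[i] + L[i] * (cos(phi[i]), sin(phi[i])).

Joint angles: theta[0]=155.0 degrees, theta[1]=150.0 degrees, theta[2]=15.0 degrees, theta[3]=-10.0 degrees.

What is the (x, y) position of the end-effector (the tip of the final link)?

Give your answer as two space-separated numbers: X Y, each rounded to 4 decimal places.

joint[0] = (0.0000, 0.0000)  (base)
link 0: phi[0] = 155 = 155 deg
  cos(155 deg) = -0.9063, sin(155 deg) = 0.4226
  joint[1] = (0.0000, 0.0000) + 5.2 * (-0.9063, 0.4226) = (0.0000 + -4.7128, 0.0000 + 2.1976) = (-4.7128, 2.1976)
link 1: phi[1] = 155 + 150 = 305 deg
  cos(305 deg) = 0.5736, sin(305 deg) = -0.8192
  joint[2] = (-4.7128, 2.1976) + 5.4 * (0.5736, -0.8192) = (-4.7128 + 3.0973, 2.1976 + -4.4234) = (-1.6155, -2.2258)
link 2: phi[2] = 155 + 150 + 15 = 320 deg
  cos(320 deg) = 0.7660, sin(320 deg) = -0.6428
  joint[3] = (-1.6155, -2.2258) + 1.3 * (0.7660, -0.6428) = (-1.6155 + 0.9959, -2.2258 + -0.8356) = (-0.6196, -3.0614)
link 3: phi[3] = 155 + 150 + 15 + -10 = 310 deg
  cos(310 deg) = 0.6428, sin(310 deg) = -0.7660
  joint[4] = (-0.6196, -3.0614) + 4.9 * (0.6428, -0.7660) = (-0.6196 + 3.1497, -3.0614 + -3.7536) = (2.5300, -6.8150)
End effector: (2.5300, -6.8150)

Answer: 2.5300 -6.8150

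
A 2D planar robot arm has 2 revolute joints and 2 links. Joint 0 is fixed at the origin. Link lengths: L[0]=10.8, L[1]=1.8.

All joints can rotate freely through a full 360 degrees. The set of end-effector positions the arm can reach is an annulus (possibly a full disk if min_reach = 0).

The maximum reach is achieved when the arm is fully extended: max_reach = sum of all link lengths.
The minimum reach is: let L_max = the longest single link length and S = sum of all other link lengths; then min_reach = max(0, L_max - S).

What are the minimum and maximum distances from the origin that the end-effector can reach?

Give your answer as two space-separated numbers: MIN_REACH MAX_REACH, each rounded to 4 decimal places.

Answer: 9.0000 12.6000

Derivation:
Link lengths: [10.8, 1.8]
max_reach = 10.8 + 1.8 = 12.6
L_max = max([10.8, 1.8]) = 10.8
S (sum of others) = 12.6 - 10.8 = 1.8
min_reach = max(0, 10.8 - 1.8) = max(0, 9) = 9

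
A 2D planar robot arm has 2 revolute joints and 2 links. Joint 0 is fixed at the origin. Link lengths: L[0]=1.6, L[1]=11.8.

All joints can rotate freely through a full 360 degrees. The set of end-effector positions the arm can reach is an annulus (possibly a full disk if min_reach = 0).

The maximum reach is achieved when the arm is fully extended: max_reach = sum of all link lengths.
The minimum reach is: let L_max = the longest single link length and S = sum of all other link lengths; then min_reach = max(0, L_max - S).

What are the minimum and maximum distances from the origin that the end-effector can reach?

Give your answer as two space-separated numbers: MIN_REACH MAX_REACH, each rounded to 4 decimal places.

Answer: 10.2000 13.4000

Derivation:
Link lengths: [1.6, 11.8]
max_reach = 1.6 + 11.8 = 13.4
L_max = max([1.6, 11.8]) = 11.8
S (sum of others) = 13.4 - 11.8 = 1.6
min_reach = max(0, 11.8 - 1.6) = max(0, 10.2) = 10.2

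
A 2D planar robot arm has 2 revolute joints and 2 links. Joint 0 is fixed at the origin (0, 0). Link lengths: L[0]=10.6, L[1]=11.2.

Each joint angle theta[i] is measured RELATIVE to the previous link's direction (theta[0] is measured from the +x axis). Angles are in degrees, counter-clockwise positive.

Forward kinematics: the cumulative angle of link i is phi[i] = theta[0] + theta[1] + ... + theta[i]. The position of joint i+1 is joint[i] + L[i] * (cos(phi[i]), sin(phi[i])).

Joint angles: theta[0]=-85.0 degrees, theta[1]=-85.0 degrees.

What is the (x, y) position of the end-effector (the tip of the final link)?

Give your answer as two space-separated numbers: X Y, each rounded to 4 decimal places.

Answer: -10.1060 -12.5045

Derivation:
joint[0] = (0.0000, 0.0000)  (base)
link 0: phi[0] = -85 = -85 deg
  cos(-85 deg) = 0.0872, sin(-85 deg) = -0.9962
  joint[1] = (0.0000, 0.0000) + 10.6 * (0.0872, -0.9962) = (0.0000 + 0.9239, 0.0000 + -10.5597) = (0.9239, -10.5597)
link 1: phi[1] = -85 + -85 = -170 deg
  cos(-170 deg) = -0.9848, sin(-170 deg) = -0.1736
  joint[2] = (0.9239, -10.5597) + 11.2 * (-0.9848, -0.1736) = (0.9239 + -11.0298, -10.5597 + -1.9449) = (-10.1060, -12.5045)
End effector: (-10.1060, -12.5045)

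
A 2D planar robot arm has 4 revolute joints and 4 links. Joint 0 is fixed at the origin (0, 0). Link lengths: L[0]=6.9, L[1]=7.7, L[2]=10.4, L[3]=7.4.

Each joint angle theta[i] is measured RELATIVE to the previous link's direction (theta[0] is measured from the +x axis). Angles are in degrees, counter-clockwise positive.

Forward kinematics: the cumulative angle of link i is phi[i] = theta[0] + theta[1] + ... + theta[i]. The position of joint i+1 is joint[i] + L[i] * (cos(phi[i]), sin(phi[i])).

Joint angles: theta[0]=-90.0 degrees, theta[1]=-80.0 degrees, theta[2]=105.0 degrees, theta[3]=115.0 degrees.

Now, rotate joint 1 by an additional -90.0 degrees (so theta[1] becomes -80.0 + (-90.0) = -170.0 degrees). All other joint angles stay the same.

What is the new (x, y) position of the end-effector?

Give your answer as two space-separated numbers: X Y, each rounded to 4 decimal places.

Answer: -5.0940 -8.4688

Derivation:
joint[0] = (0.0000, 0.0000)  (base)
link 0: phi[0] = -90 = -90 deg
  cos(-90 deg) = 0.0000, sin(-90 deg) = -1.0000
  joint[1] = (0.0000, 0.0000) + 6.9 * (0.0000, -1.0000) = (0.0000 + 0.0000, 0.0000 + -6.9000) = (0.0000, -6.9000)
link 1: phi[1] = -90 + -170 = -260 deg
  cos(-260 deg) = -0.1736, sin(-260 deg) = 0.9848
  joint[2] = (0.0000, -6.9000) + 7.7 * (-0.1736, 0.9848) = (0.0000 + -1.3371, -6.9000 + 7.5830) = (-1.3371, 0.6830)
link 2: phi[2] = -90 + -170 + 105 = -155 deg
  cos(-155 deg) = -0.9063, sin(-155 deg) = -0.4226
  joint[3] = (-1.3371, 0.6830) + 10.4 * (-0.9063, -0.4226) = (-1.3371 + -9.4256, 0.6830 + -4.3952) = (-10.7627, -3.7122)
link 3: phi[3] = -90 + -170 + 105 + 115 = -40 deg
  cos(-40 deg) = 0.7660, sin(-40 deg) = -0.6428
  joint[4] = (-10.7627, -3.7122) + 7.4 * (0.7660, -0.6428) = (-10.7627 + 5.6687, -3.7122 + -4.7566) = (-5.0940, -8.4688)
End effector: (-5.0940, -8.4688)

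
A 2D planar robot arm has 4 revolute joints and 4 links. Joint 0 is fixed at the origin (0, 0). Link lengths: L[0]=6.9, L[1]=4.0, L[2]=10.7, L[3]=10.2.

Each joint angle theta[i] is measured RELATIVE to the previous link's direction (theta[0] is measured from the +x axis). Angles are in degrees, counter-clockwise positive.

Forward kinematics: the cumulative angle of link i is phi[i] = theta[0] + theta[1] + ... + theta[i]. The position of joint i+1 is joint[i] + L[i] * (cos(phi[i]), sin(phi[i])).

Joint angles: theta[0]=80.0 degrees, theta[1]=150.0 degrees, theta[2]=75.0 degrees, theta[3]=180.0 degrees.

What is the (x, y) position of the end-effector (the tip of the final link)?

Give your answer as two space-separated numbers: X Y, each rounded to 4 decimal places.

joint[0] = (0.0000, 0.0000)  (base)
link 0: phi[0] = 80 = 80 deg
  cos(80 deg) = 0.1736, sin(80 deg) = 0.9848
  joint[1] = (0.0000, 0.0000) + 6.9 * (0.1736, 0.9848) = (0.0000 + 1.1982, 0.0000 + 6.7952) = (1.1982, 6.7952)
link 1: phi[1] = 80 + 150 = 230 deg
  cos(230 deg) = -0.6428, sin(230 deg) = -0.7660
  joint[2] = (1.1982, 6.7952) + 4 * (-0.6428, -0.7660) = (1.1982 + -2.5712, 6.7952 + -3.0642) = (-1.3730, 3.7310)
link 2: phi[2] = 80 + 150 + 75 = 305 deg
  cos(305 deg) = 0.5736, sin(305 deg) = -0.8192
  joint[3] = (-1.3730, 3.7310) + 10.7 * (0.5736, -0.8192) = (-1.3730 + 6.1373, 3.7310 + -8.7649) = (4.7643, -5.0339)
link 3: phi[3] = 80 + 150 + 75 + 180 = 485 deg
  cos(485 deg) = -0.5736, sin(485 deg) = 0.8192
  joint[4] = (4.7643, -5.0339) + 10.2 * (-0.5736, 0.8192) = (4.7643 + -5.8505, -5.0339 + 8.3554) = (-1.0862, 3.3214)
End effector: (-1.0862, 3.3214)

Answer: -1.0862 3.3214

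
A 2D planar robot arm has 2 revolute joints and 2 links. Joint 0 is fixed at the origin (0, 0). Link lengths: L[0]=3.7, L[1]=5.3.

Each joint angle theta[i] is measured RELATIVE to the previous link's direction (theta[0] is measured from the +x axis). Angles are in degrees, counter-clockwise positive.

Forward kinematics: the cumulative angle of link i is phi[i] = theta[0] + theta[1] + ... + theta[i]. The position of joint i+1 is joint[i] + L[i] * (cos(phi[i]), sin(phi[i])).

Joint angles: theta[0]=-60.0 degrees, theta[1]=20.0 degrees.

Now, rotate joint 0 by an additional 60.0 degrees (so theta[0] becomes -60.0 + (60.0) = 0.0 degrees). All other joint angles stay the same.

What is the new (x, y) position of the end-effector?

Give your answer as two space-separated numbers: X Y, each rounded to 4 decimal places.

joint[0] = (0.0000, 0.0000)  (base)
link 0: phi[0] = 0 = 0 deg
  cos(0 deg) = 1.0000, sin(0 deg) = 0.0000
  joint[1] = (0.0000, 0.0000) + 3.7 * (1.0000, 0.0000) = (0.0000 + 3.7000, 0.0000 + 0.0000) = (3.7000, 0.0000)
link 1: phi[1] = 0 + 20 = 20 deg
  cos(20 deg) = 0.9397, sin(20 deg) = 0.3420
  joint[2] = (3.7000, 0.0000) + 5.3 * (0.9397, 0.3420) = (3.7000 + 4.9804, 0.0000 + 1.8127) = (8.6804, 1.8127)
End effector: (8.6804, 1.8127)

Answer: 8.6804 1.8127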